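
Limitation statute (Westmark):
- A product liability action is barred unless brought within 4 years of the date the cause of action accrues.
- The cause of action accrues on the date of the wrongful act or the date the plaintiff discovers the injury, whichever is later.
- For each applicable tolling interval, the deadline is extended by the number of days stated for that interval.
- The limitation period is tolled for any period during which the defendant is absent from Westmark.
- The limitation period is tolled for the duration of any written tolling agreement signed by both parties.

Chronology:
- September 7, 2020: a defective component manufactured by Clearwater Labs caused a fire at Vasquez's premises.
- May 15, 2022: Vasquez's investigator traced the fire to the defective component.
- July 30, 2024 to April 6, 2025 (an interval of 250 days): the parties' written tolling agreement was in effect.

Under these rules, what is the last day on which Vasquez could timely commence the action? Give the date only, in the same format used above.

January 20, 2027

Taking the later of the act (September 7, 2020) and discovery (May 15, 2022), the claim accrued on May 15, 2022.
4 years from May 15, 2022 is May 15, 2026.
Because the written tolling agreement ran from July 30, 2024 to April 6, 2025, the deadline is extended by 250 days to January 20, 2027.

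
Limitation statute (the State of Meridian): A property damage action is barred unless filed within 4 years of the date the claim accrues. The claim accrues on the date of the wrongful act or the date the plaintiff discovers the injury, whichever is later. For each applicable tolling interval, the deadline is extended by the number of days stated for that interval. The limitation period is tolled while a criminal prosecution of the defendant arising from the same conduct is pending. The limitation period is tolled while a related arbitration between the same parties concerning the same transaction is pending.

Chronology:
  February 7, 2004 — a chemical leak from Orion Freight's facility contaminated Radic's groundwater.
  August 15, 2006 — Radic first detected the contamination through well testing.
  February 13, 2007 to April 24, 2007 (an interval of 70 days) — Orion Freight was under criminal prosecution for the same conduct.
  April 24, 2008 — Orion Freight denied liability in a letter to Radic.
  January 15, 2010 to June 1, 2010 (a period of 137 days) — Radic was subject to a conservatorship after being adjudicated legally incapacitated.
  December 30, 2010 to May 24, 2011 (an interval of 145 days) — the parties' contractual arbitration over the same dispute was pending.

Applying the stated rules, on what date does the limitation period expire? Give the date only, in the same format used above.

October 24, 2010

Taking the later of the act (February 7, 2004) and discovery (August 15, 2006), the claim accrued on August 15, 2006.
Adding the 4 years base period to August 15, 2006 gives a deadline of August 15, 2010, before any tolling.
The pending criminal prosecution from February 13, 2007 to April 24, 2007 tolled the period for 70 days, extending the deadline to October 24, 2010.
By the time the pending related arbitration began on December 30, 2010, the limitation period had already expired on October 24, 2010; that interval cannot revive it.
No stated provision tolls the period for the plaintiff's incapacity, so the interval from January 15, 2010 to June 1, 2010 has no effect on the deadline.
Nothing else in the chronology tolls or restarts the period.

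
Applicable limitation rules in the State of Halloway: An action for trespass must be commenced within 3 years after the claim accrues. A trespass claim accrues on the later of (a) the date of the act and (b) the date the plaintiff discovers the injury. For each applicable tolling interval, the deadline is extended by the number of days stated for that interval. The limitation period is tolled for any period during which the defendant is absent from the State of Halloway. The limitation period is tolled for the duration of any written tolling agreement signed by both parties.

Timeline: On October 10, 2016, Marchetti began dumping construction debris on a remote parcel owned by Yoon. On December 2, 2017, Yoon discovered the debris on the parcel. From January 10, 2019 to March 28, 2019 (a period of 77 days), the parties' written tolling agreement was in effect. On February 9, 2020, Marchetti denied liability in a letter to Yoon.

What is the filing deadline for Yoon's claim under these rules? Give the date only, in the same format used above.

Taking the later of the act (October 10, 2016) and discovery (December 2, 2017), the claim accrued on December 2, 2017.
The untolled deadline — 3 years after December 2, 2017 — is December 2, 2020.
The written tolling agreement from January 10, 2019 to March 28, 2019 tolled the period for 77 days, extending the deadline to February 17, 2021.
The other events in the timeline have no effect on the limitation period under the stated rules.

February 17, 2021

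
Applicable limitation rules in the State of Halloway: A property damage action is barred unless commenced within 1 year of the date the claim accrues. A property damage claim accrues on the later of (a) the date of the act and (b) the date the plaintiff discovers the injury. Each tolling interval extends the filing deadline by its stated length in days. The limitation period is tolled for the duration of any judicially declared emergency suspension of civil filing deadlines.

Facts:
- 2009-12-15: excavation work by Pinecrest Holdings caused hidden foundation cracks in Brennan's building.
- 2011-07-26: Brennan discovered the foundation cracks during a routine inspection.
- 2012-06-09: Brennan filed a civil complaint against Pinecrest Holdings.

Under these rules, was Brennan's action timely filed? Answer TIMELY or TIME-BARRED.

Taking the later of the act (2009-12-15) and discovery (2011-07-26), the claim accrued on 2011-07-26.
Adding the 1 year base period to 2011-07-26 gives a deadline of 2012-07-26, before any tolling.
Filing on 2012-06-09 beat the 2012-07-26 deadline — the action is timely.

TIMELY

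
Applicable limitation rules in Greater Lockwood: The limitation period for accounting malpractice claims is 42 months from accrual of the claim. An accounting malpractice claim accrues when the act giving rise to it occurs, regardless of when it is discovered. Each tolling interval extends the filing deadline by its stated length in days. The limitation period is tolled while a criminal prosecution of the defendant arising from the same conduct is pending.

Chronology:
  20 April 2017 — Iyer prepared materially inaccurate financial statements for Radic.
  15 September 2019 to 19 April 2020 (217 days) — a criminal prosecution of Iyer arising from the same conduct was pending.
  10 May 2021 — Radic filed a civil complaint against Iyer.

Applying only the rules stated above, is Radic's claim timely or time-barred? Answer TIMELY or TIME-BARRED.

TIMELY

The limitation period began to run on 20 April 2017.
Adding the 42 months base period to 20 April 2017 gives a deadline of 20 October 2020, before any tolling.
The period was tolled for 217 days by the pending criminal prosecution (15 September 2019 to 19 April 2020), pushing the deadline to 25 May 2021.
Filing on 10 May 2021 beat the 25 May 2021 deadline — the action is timely.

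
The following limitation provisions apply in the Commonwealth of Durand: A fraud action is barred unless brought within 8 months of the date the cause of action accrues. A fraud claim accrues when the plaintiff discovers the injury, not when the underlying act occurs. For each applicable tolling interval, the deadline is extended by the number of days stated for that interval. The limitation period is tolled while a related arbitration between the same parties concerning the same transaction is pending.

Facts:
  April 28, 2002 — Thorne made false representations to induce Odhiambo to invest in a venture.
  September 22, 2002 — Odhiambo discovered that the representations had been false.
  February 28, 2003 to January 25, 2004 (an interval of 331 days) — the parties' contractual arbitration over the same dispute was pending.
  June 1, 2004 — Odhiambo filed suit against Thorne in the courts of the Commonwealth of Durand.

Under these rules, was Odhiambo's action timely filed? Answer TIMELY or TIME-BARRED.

The claim did not accrue until Odhiambo discovered the injury on September 22, 2002; the April 28, 2002 act date does not start the clock under the stated rule.
Adding the 8 months base period to September 22, 2002 gives a deadline of May 22, 2003, before any tolling.
The period was tolled for 331 days by the pending related arbitration (February 28, 2003 to January 25, 2004), pushing the deadline to April 17, 2004.
Odhiambo filed on June 1, 2004, after the April 17, 2004 deadline, so the action is time-barred.

TIME-BARRED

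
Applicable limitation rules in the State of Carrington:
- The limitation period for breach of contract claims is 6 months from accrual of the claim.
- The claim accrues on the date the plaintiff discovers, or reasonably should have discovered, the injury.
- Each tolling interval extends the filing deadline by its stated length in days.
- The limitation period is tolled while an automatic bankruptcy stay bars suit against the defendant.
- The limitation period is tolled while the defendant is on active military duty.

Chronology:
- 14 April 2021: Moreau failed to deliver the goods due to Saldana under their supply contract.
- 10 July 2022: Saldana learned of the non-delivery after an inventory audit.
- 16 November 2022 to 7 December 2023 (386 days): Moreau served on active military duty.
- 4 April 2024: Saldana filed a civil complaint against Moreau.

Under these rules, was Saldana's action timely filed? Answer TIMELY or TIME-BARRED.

TIME-BARRED

Accrual is tied to discovery, so the period began on 10 July 2022 rather than on 14 April 2021 when the act occurred.
Adding the 6 months base period to 10 July 2022 gives a deadline of 10 January 2023, before any tolling.
The defendant's active military service from 16 November 2022 to 7 December 2023 tolled the period for 386 days, extending the deadline to 31 January 2024.
The 4 April 2024 filing falls after the 31 January 2024 deadline; the claim is time-barred.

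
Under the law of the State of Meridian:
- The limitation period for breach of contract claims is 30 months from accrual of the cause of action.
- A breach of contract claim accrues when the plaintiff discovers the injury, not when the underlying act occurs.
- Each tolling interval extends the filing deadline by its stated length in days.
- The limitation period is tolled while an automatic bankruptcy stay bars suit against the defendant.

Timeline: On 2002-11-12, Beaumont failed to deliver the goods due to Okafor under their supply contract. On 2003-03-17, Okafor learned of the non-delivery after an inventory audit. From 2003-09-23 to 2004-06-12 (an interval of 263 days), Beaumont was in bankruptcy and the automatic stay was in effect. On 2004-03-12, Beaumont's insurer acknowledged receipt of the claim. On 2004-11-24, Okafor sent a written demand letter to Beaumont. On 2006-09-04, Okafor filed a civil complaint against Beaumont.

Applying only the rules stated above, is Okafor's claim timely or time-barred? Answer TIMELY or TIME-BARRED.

TIME-BARRED

Under the discovery rule, the claim accrued on 2003-03-17, when Okafor discovered the injury — not on the 2002-11-12 date of the underlying act.
The untolled deadline — 30 months after 2003-03-17 — is 2005-09-17.
Because the automatic bankruptcy stay ran from 2003-09-23 to 2004-06-12, the deadline is extended by 263 days to 2006-06-07.
The other events in the timeline have no effect on the limitation period under the stated rules.
Okafor filed on 2006-09-04, after the 2006-06-07 deadline, so the action is time-barred.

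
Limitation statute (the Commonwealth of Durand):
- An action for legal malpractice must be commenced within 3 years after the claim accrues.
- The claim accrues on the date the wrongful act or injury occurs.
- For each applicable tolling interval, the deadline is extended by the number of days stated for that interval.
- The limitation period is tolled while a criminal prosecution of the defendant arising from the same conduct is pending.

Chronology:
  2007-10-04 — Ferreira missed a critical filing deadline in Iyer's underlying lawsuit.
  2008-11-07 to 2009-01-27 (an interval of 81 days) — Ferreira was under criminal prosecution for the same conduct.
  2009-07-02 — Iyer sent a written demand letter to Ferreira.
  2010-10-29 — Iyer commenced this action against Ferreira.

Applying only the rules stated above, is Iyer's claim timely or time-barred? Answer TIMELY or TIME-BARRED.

TIMELY

The claim accrued on 2007-10-04, the date of the act.
3 years from 2007-10-04 is 2010-10-04.
The pending criminal prosecution from 2008-11-07 to 2009-01-27 tolled the period for 81 days, extending the deadline to 2010-12-24.
None of the other events listed affects the running of the period under the stated rules.
Filing on 2010-10-29 beat the 2010-12-24 deadline — the action is timely.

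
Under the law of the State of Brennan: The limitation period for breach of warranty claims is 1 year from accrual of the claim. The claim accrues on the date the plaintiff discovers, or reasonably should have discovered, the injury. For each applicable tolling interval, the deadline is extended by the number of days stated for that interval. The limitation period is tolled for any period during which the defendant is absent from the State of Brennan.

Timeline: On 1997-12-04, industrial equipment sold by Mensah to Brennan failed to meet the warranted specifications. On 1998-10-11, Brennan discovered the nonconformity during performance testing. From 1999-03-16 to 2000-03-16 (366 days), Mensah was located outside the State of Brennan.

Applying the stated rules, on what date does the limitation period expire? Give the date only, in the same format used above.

2000-10-11

Under the discovery rule, the claim accrued on 1998-10-11, when Brennan discovered the injury — not on the 1997-12-04 date of the underlying act.
Adding the 1 year base period to 1998-10-11 gives a deadline of 1999-10-11, before any tolling.
The defendant's absence from the jurisdiction from 1999-03-16 to 2000-03-16 tolled the period for 366 days, extending the deadline to 2000-10-11.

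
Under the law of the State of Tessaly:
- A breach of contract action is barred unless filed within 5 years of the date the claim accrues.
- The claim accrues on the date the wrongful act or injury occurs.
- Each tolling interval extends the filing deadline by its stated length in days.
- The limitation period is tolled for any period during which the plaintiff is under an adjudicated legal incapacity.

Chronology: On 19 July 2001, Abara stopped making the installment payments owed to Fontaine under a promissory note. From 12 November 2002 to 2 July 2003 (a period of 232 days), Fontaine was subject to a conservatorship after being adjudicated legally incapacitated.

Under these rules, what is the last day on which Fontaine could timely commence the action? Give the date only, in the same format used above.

The claim accrued on 19 July 2001, the date of the act.
Adding the 5 years base period to 19 July 2001 gives a deadline of 19 July 2006, before any tolling.
The plaintiff's legal incapacity from 12 November 2002 to 2 July 2003 tolled the period for 232 days, extending the deadline to 8 March 2007.

8 March 2007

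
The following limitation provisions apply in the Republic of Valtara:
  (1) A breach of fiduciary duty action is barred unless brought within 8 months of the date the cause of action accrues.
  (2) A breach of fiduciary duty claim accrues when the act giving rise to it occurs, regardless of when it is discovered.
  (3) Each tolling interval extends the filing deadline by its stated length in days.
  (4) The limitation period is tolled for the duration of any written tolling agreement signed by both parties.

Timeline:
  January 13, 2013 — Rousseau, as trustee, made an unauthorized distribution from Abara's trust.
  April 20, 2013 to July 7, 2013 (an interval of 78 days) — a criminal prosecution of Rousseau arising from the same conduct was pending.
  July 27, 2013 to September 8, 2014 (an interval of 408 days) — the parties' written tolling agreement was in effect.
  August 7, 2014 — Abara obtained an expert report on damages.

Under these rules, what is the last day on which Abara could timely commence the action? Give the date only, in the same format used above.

October 26, 2014

The cause of action accrued on January 13, 2013, the date of the act.
The untolled deadline — 8 months after January 13, 2013 — is September 13, 2013.
The written tolling agreement from July 27, 2013 to September 8, 2014 tolled the period for 408 days, extending the deadline to October 26, 2014.
No stated provision tolls the period for a criminal prosecution, so the interval from April 20, 2013 to July 7, 2013 has no effect on the deadline.
None of the other events listed affects the running of the period under the stated rules.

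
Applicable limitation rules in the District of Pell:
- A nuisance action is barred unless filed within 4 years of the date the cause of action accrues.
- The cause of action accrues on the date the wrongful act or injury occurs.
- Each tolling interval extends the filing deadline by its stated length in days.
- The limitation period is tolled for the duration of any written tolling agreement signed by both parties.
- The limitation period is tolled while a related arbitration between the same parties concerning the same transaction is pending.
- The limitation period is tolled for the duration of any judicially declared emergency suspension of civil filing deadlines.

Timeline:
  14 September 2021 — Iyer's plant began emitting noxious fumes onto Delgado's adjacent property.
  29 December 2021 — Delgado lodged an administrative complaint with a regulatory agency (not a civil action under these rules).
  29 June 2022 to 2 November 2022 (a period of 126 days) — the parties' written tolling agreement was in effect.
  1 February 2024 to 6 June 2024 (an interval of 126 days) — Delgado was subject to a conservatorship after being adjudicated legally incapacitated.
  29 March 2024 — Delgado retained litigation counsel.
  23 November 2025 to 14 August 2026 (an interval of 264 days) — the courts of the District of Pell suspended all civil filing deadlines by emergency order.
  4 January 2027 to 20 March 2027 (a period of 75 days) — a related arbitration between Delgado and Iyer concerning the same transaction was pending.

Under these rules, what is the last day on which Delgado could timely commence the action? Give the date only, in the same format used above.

9 October 2026

The limitation period began to run on 14 September 2021.
4 years from 14 September 2021 is 14 September 2025.
Because the written tolling agreement ran from 29 June 2022 to 2 November 2022, the deadline is extended by 126 days to 18 January 2026.
The emergency suspension of filing deadlines from 23 November 2025 to 14 August 2026 tolled the period for 264 days, extending the deadline to 9 October 2026.
By the time the pending related arbitration began on 4 January 2027, the limitation period had already expired on 9 October 2026; that interval cannot revive it.
Although the plaintiff's incapacity ran from 1 February 2024 to 6 June 2024, the stated rules do not make that a tolling event, so it is disregarded.
The other events in the timeline have no effect on the limitation period under the stated rules.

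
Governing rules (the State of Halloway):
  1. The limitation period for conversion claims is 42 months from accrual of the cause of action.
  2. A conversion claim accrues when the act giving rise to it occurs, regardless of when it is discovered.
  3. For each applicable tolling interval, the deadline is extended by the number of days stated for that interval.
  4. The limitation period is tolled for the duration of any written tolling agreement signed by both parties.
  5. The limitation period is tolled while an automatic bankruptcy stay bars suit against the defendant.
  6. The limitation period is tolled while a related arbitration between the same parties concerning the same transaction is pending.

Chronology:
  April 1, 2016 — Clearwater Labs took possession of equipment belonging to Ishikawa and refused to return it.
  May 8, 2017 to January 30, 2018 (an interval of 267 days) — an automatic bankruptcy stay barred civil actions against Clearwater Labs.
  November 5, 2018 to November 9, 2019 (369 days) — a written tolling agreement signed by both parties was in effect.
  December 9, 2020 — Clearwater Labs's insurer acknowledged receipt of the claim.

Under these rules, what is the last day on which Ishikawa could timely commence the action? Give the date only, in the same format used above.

The claim accrued on April 1, 2016, when the wrongful act occurred.
The untolled deadline — 42 months after April 1, 2016 — is October 1, 2019.
Because the automatic bankruptcy stay ran from May 8, 2017 to January 30, 2018, the deadline is extended by 267 days to June 24, 2020.
The period was tolled for 369 days by the written tolling agreement (November 5, 2018 to November 9, 2019), pushing the deadline to June 28, 2021.
Nothing else in the chronology tolls or restarts the period.

June 28, 2021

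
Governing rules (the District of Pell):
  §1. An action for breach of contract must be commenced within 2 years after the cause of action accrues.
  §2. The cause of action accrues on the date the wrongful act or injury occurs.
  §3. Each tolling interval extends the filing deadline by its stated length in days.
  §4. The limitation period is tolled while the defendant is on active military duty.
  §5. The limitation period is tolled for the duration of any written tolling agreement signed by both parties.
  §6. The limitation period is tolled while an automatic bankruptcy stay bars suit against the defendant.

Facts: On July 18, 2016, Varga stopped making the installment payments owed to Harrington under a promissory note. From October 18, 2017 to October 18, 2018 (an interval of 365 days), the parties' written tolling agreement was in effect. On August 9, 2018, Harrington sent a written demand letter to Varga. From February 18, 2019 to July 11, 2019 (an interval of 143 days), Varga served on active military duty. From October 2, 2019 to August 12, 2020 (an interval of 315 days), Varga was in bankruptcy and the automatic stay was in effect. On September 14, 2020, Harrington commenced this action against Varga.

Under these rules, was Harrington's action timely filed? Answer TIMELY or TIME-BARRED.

TIMELY

The claim accrued on July 18, 2016, when the wrongful act occurred.
2 years from July 18, 2016 is July 18, 2018.
The written tolling agreement from October 18, 2017 to October 18, 2018 tolled the period for 365 days, extending the deadline to July 18, 2019.
Because the defendant's active military service ran from February 18, 2019 to July 11, 2019, the deadline is extended by 143 days to December 8, 2019.
Because the automatic bankruptcy stay ran from October 2, 2019 to August 12, 2020, the deadline is extended by 315 days to October 18, 2020.
The other events in the timeline have no effect on the limitation period under the stated rules.
Filing on September 14, 2020 beat the October 18, 2020 deadline — the action is timely.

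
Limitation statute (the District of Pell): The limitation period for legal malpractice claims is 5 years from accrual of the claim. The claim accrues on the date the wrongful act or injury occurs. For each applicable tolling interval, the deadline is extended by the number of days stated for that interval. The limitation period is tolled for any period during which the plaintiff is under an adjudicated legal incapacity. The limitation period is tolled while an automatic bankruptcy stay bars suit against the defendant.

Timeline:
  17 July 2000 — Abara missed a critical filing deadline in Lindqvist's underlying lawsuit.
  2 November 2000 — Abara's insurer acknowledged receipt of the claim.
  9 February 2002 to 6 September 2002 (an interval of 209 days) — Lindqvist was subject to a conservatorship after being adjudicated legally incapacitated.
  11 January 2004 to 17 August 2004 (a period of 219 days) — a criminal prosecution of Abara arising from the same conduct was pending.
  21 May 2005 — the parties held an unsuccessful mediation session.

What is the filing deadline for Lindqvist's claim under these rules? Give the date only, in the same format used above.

The claim accrued on 17 July 2000, the date of the act.
5 years from 17 July 2000 is 17 July 2005.
Because the plaintiff's legal incapacity ran from 9 February 2002 to 6 September 2002, the deadline is extended by 209 days to 11 February 2006.
The pending criminal prosecution from 11 January 2004 to 17 August 2004 does not toll the period, because no stated rule makes a criminal prosecution a tolling event.
Nothing else in the chronology tolls or restarts the period.

11 February 2006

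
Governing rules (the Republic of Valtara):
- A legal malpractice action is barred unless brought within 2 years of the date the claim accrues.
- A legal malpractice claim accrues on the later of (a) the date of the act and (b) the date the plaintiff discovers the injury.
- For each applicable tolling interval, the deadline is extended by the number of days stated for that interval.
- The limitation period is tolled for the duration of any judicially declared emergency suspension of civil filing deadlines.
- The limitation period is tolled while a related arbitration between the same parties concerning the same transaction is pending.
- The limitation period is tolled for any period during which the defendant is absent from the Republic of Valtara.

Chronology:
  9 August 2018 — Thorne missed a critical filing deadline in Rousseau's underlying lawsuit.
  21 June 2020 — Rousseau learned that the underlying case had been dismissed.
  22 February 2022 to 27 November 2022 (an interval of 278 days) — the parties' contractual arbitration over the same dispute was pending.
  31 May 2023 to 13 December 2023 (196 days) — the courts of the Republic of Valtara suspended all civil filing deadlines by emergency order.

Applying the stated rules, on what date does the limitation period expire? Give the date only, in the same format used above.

Taking the later of the act (9 August 2018) and discovery (21 June 2020), the claim accrued on 21 June 2020.
The untolled deadline — 2 years after 21 June 2020 — is 21 June 2022.
The pending related arbitration from 22 February 2022 to 27 November 2022 tolled the period for 278 days, extending the deadline to 26 March 2023.
The emergency suspension of filing deadlines from 31 May 2023 to 13 December 2023 began after the period had already run on 26 March 2023, so it has no tolling effect.

26 March 2023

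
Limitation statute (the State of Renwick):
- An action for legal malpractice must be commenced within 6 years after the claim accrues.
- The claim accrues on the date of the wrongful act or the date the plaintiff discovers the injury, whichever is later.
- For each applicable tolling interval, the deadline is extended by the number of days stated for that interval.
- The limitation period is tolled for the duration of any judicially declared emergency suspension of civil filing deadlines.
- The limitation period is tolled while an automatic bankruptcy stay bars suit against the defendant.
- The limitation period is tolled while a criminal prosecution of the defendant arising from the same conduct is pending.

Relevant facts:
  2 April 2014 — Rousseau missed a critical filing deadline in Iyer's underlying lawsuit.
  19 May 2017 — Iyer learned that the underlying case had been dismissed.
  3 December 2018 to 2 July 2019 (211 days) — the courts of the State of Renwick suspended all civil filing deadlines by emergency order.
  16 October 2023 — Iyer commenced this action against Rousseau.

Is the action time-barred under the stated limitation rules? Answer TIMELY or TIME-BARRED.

Taking the later of the act (2 April 2014) and discovery (19 May 2017), the claim accrued on 19 May 2017.
6 years from 19 May 2017 is 19 May 2023.
Because the emergency suspension of filing deadlines ran from 3 December 2018 to 2 July 2019, the deadline is extended by 211 days to 16 December 2023.
Filing on 16 October 2023 beat the 16 December 2023 deadline — the action is timely.

TIMELY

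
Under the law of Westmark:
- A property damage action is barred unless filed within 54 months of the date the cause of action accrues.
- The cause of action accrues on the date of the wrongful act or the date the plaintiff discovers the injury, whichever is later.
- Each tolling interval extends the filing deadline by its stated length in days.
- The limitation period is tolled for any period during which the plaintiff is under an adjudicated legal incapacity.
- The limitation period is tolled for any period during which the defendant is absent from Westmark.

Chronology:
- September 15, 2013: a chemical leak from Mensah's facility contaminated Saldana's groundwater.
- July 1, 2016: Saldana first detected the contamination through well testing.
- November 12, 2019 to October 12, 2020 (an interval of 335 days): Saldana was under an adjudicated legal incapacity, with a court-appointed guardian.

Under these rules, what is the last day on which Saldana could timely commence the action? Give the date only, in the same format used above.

December 2, 2021

Because discovery on July 1, 2016 post-dates the September 15, 2013 act, accrual under the later-of rule falls on July 1, 2016.
The untolled deadline — 54 months after July 1, 2016 — is January 1, 2021.
The period was tolled for 335 days by the plaintiff's legal incapacity (November 12, 2019 to October 12, 2020), pushing the deadline to December 2, 2021.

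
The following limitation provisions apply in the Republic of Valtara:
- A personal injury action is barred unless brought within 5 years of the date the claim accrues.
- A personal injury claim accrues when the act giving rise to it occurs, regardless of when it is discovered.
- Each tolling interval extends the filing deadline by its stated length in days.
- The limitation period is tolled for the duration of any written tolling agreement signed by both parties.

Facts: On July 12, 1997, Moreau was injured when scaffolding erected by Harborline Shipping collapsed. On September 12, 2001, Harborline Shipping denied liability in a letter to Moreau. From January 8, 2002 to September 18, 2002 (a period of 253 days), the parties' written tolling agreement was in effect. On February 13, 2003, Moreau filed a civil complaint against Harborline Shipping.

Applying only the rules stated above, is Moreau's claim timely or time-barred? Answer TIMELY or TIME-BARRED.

The limitation period began to run on July 12, 1997.
Adding the 5 years base period to July 12, 1997 gives a deadline of July 12, 2002, before any tolling.
The period was tolled for 253 days by the written tolling agreement (January 8, 2002 to September 18, 2002), pushing the deadline to March 22, 2003.
The other events in the timeline have no effect on the limitation period under the stated rules.
Moreau filed on February 13, 2003, before the March 22, 2003 deadline, so the action is timely.

TIMELY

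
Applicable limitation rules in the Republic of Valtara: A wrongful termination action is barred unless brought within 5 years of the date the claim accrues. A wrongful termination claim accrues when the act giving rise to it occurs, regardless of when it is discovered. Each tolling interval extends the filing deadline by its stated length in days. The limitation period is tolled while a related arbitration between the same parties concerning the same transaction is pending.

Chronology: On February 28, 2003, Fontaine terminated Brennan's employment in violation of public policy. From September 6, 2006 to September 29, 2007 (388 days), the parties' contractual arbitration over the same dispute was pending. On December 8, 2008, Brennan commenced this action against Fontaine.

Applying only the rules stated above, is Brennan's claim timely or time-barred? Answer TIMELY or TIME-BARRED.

The claim accrued on February 28, 2003, the date of the act.
Adding the 5 years base period to February 28, 2003 gives a deadline of February 28, 2008, before any tolling.
Because the pending related arbitration ran from September 6, 2006 to September 29, 2007, the deadline is extended by 388 days to March 22, 2009.
The December 8, 2008 filing precedes the March 22, 2009 deadline; the claim is timely.

TIMELY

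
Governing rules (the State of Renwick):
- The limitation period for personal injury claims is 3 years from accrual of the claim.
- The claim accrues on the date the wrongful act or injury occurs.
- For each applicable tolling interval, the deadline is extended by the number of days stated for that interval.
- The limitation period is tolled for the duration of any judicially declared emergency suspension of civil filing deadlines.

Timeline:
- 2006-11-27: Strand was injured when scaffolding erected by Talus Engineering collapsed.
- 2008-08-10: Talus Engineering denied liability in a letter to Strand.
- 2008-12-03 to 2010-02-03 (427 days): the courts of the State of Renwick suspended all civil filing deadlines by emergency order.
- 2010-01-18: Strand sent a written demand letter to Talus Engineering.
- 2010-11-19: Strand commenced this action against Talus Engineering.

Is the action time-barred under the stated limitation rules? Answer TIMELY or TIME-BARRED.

TIMELY

The claim accrued on 2006-11-27, when the wrongful act occurred.
The untolled deadline — 3 years after 2006-11-27 — is 2009-11-27.
Because the emergency suspension of filing deadlines ran from 2008-12-03 to 2010-02-03, the deadline is extended by 427 days to 2011-01-28.
Nothing else in the chronology tolls or restarts the period.
Strand filed on 2010-11-19, before the 2011-01-28 deadline, so the action is timely.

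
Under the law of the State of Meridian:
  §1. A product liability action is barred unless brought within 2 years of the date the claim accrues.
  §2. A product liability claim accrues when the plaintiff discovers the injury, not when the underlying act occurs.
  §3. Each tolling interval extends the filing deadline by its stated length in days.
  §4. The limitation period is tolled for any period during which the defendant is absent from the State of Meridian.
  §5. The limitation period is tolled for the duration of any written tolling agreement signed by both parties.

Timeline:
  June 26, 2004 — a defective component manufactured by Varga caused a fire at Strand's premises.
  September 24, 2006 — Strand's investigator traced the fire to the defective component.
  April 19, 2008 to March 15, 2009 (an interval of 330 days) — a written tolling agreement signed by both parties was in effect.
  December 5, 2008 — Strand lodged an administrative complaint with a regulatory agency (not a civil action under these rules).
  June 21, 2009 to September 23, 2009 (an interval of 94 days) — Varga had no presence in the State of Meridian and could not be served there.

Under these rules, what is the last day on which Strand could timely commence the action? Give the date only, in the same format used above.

November 22, 2009

Under the discovery rule, the claim accrued on September 24, 2006, when Strand discovered the injury — not on the June 26, 2004 date of the underlying act.
2 years from September 24, 2006 is September 24, 2008.
The period was tolled for 330 days by the written tolling agreement (April 19, 2008 to March 15, 2009), pushing the deadline to August 20, 2009.
Because the defendant's absence from the jurisdiction ran from June 21, 2009 to September 23, 2009, the deadline is extended by 94 days to November 22, 2009.
The other events in the timeline have no effect on the limitation period under the stated rules.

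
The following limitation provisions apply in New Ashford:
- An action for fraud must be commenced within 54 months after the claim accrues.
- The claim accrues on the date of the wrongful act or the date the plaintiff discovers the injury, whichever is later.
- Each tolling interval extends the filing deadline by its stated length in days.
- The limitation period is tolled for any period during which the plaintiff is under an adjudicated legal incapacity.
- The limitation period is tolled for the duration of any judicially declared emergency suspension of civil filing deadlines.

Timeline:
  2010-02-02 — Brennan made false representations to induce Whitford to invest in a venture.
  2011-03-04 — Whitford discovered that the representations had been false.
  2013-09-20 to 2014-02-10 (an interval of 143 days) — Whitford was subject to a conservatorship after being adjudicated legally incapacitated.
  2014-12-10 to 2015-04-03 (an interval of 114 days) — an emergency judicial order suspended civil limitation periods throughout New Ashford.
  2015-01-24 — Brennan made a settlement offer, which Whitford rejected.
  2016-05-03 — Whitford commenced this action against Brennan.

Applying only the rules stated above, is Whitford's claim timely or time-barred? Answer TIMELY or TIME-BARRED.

The claim accrued on 2011-03-04 — the later of the 2010-02-02 act and the 2011-03-04 discovery.
Adding the 54 months base period to 2011-03-04 gives a deadline of 2015-09-04, before any tolling.
Because the plaintiff's legal incapacity ran from 2013-09-20 to 2014-02-10, the deadline is extended by 143 days to 2016-01-25.
The emergency suspension of filing deadlines from 2014-12-10 to 2015-04-03 tolled the period for 114 days, extending the deadline to 2016-05-18.
Nothing else in the chronology tolls or restarts the period.
The 2016-05-03 filing precedes the 2016-05-18 deadline; the claim is timely.

TIMELY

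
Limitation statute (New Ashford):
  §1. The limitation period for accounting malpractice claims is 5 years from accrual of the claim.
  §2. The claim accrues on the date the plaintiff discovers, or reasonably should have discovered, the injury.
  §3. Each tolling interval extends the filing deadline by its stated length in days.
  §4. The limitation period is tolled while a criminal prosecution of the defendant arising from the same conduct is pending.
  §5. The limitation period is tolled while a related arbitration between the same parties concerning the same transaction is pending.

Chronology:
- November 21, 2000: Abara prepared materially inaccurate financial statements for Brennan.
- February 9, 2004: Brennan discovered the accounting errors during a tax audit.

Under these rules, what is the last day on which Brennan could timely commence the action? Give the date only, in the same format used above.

Accrual is tied to discovery, so the period began on February 9, 2004 rather than on November 21, 2000 when the act occurred.
5 years from February 9, 2004 is February 9, 2009.

February 9, 2009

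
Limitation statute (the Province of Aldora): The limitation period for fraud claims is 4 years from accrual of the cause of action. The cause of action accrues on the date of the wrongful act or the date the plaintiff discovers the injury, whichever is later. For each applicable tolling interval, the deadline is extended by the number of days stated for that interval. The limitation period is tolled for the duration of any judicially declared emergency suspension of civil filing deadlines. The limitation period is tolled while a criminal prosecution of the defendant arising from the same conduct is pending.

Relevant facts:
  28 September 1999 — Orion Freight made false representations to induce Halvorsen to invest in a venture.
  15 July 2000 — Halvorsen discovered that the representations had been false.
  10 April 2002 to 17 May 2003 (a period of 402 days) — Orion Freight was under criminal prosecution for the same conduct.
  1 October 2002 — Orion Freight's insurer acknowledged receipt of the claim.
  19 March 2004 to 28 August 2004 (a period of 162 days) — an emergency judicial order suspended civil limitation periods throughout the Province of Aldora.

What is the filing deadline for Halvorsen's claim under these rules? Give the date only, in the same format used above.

Taking the later of the act (28 September 1999) and discovery (15 July 2000), the claim accrued on 15 July 2000.
The untolled deadline — 4 years after 15 July 2000 — is 15 July 2004.
The period was tolled for 402 days by the pending criminal prosecution (10 April 2002 to 17 May 2003), pushing the deadline to 21 August 2005.
Because the emergency suspension of filing deadlines ran from 19 March 2004 to 28 August 2004, the deadline is extended by 162 days to 30 January 2006.
The other events in the timeline have no effect on the limitation period under the stated rules.

30 January 2006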